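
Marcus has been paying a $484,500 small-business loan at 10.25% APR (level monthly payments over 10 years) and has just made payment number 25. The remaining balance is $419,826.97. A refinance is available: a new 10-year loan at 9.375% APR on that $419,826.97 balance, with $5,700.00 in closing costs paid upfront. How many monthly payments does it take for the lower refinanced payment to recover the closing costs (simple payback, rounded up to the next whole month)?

6 months

Current payment = 484,500 × 10.25%/12 / (1 − (1+0.0085417)^−120) = $6,469.96.
Refinanced payment = 419,826.97 × 0.0078125 / (1 − (1+0.0078125)^−120) = $5,403.77.
Monthly savings = $6,469.96 − $5,403.77 = $1,066.19.
Break-even = $5,700.00 / $1,066.19 = 5.35 → 6 months.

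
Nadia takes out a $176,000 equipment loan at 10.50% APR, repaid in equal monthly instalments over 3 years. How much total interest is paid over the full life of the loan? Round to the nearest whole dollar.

Monthly rate = 10.5%/12 = 0.0087500; payment = 176,000 × 0.0087500 / (1 − (1+0.0087500)^−36) = $5,720.43.
Total paid = 36 × $5,720.43 = $205,935.48; interest = $205,935.48 − $176,000 = $29,935.48.

$29,935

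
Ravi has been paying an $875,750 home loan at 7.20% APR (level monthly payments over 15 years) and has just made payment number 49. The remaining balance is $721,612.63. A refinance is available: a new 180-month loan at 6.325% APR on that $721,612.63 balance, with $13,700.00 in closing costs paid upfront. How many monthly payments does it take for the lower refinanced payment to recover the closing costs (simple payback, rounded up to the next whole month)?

8 months

Current payment = 875,750 × 7.2%/12 / (1 − (1+0.0060000)^−180) = $7,969.73.
Refinanced payment = 721,612.63 × 0.0052708 / (1 − (1+0.0052708)^−180) = $6,216.81.
Monthly savings = $7,969.73 − $6,216.81 = $1,752.92.
Break-even = $13,700.00 / $1,752.92 = 7.82 → 8 months.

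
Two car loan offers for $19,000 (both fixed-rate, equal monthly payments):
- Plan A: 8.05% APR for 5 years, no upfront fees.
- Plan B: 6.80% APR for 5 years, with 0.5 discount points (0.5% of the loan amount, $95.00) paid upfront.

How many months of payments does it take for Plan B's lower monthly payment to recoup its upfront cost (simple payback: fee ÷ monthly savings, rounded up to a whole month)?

9 months

Plan A: at 8.05% the monthly rate is 0.0067083, so the payment is 19,000 × 0.0067083 / (1 − 1.0067083^−60) = $385.71.
Plan B: at 6.80% the monthly rate is 0.0056667, so the payment is 19,000 × 0.0056667 / (1 − 1.0056667^−60) = $374.43.
Monthly savings = $385.71 − $374.43 = $11.28.
Break-even = $95.00 / $11.28 = 8.42 → 9 months.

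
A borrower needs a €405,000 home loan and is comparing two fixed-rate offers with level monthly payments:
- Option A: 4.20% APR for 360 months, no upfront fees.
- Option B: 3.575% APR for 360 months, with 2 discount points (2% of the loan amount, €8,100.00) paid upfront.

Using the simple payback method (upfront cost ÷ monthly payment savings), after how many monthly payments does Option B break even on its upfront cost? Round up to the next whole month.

Option A: at 4.20% the monthly rate is 0.0035000, so the payment is 405,000 × 0.0035000 / (1 − 1.0035000^−360) = €1,980.52.
Option B: monthly rate = 3.575%/12 = 0.0029792; payment = 405,000 × 0.0029792 / (1 − (1+0.0029792)^−360) = €1,835.63.
Monthly savings = €1,980.52 − €1,835.63 = €144.89.
Break-even = €8,100.00 / €144.89 = 55.90 → 56 months.

56 months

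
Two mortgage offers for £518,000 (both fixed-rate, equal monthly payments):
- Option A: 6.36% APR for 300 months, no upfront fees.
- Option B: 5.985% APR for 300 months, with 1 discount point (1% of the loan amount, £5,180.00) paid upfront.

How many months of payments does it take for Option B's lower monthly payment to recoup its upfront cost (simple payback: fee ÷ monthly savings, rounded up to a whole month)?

Option A: monthly rate = 6.36%/12 = 0.0053000; payment = 518,000 × 0.0053000 / (1 − (1+0.0053000)^−300) = £3,452.39.
Option B: monthly rate = 5.985%/12 = 0.0049875; payment = 518,000 × 0.0049875 / (1 − (1+0.0049875)^−300) = £3,332.73.
Monthly savings = £3,452.39 − £3,332.73 = £119.66.
Break-even = £5,180.00 / £119.66 = 43.29 → 44 months.

44 months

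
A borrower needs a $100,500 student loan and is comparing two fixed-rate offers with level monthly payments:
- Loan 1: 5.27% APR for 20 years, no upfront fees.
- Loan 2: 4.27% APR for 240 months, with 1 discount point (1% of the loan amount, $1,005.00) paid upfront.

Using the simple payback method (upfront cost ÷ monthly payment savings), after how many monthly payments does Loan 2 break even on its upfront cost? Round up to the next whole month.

Loan 1: monthly rate = 5.27%/12 = 0.0043917; payment = 100,500 × 0.0043917 / (1 − (1+0.0043917)^−240) = $678.34.
Loan 2: monthly rate = 4.27%/12 = 0.0035583; payment = 100,500 × 0.0035583 / (1 − (1+0.0035583)^−240) = $623.40.
Monthly savings = $678.34 − $623.40 = $54.94.
Break-even = $1,005.00 / $54.94 = 18.29 → 19 months.

19 months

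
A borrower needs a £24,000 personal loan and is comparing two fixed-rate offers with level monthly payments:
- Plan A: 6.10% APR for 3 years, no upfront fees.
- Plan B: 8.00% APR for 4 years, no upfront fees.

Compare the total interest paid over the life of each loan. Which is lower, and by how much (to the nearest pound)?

Plan A: monthly rate = 6.1%/12 = 0.0050833; payment = 24,000 × 0.0050833 / (1 − (1+0.0050833)^−36) = £731.21.
Total interest on Plan A = 36 × £731.21 − £24,000 = £2,323.56.
Plan B: at 8.00% the monthly rate is 0.0066667, so the payment is 24,000 × 0.0066667 / (1 − 1.0066667^−48) = £585.91.
Total interest on Plan B = 48 × £585.91 − £24,000 = £4,123.68.
Plan A is lower by £1,800.12.

Plan A by £1,800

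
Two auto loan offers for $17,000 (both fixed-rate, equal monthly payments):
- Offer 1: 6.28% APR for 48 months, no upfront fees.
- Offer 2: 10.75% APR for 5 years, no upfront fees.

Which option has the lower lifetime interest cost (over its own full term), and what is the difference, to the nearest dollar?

Offer 1 by $2,782

Offer 1: at 6.28% the monthly rate is 0.0052333, so the payment is 17,000 × 0.0052333 / (1 − 1.0052333^−48) = $401.43.
Total interest on Offer 1 = 48 × $401.43 − $17,000 = $2,268.64.
Offer 2: monthly rate = 10.75%/12 = 0.0089583; payment = 17,000 × 0.0089583 / (1 − (1+0.0089583)^−60) = $367.51.
Total interest on Offer 2 = 60 × $367.51 − $17,000 = $5,050.60.
Offer 1 is lower by $2,781.96.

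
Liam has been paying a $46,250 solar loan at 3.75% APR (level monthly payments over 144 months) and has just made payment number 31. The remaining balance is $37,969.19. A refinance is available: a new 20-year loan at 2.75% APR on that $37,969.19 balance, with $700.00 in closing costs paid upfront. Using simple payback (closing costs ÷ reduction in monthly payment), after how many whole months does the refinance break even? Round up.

Current payment = 46,250 × 3.75%/12 / (1 − (1+0.0031250)^−144) = $399.34.
Refinanced payment = 37,969.19 × 0.0022917 / (1 − (1+0.0022917)^−240) = $205.86.
Monthly savings = $399.34 − $205.86 = $193.48.
Break-even = $700.00 / $193.48 = 3.62 → 4 months.

4 months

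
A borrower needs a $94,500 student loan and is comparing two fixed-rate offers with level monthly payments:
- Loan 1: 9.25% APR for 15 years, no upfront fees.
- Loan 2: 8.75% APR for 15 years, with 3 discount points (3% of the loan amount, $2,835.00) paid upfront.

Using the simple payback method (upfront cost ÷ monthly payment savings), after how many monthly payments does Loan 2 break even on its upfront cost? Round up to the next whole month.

101 months

Loan 1: at 9.25% the monthly rate is 0.0077083, so the payment is 94,500 × 0.0077083 / (1 − 1.0077083^−180) = $972.59.
Loan 2: at 8.75% the monthly rate is 0.0072917, so the payment is 94,500 × 0.0072917 / (1 − 1.0072917^−180) = $944.48.
Monthly savings = $972.59 − $944.48 = $28.11.
Break-even = $2,835.00 / $28.11 = 100.85 → 101 months.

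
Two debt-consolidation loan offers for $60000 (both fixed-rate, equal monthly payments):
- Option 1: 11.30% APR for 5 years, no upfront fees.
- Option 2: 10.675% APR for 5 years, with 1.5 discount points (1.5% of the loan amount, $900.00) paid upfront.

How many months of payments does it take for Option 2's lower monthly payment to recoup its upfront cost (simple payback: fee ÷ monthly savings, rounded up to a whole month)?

49 months

Option 1: monthly rate = 11.3%/12 = 0.0094167; payment = 60,000 × 0.0094167 / (1 − (1+0.0094167)^−60) = $1,313.54.
Option 2: monthly rate = 10.675%/12 = 0.0088958; payment = 60,000 × 0.0088958 / (1 − (1+0.0088958)^−60) = $1,294.84.
Monthly savings = $1,313.54 − $1,294.84 = $18.70.
Break-even = $900.00 / $18.70 = 48.13 → 49 months.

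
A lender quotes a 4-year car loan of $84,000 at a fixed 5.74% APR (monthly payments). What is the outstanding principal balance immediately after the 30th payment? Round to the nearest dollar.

With monthly rate i = 5.74%/12 = 0.0047833, the balance after k of n payments is P · [(1+i)^n − (1+i)^k] / [(1+i)^n − 1].
(1+0.0047833)^48 = 1.25740820 and (1+0.0047833)^30 = 1.15391197, so the balance is 84,000 × (1.25740820 − 1.15391197) / (1.25740820 − 1) = $33,773.92.

$33,774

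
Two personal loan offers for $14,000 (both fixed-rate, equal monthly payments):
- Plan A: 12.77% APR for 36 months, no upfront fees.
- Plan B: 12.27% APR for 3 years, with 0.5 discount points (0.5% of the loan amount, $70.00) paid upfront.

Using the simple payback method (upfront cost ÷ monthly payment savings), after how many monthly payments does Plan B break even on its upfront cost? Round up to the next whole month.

Plan A: at 12.77% the monthly rate is 0.0106417, so the payment is 14,000 × 0.0106417 / (1 − 1.0106417^−36) = $470.17.
Plan B: monthly rate = 12.27%/12 = 0.0102250; payment = 14,000 × 0.0102250 / (1 − (1+0.0102250)^−36) = $466.81.
Monthly savings = $470.17 − $466.81 = $3.36.
Break-even = $70.00 / $3.36 = 20.83 → 21 months.

21 months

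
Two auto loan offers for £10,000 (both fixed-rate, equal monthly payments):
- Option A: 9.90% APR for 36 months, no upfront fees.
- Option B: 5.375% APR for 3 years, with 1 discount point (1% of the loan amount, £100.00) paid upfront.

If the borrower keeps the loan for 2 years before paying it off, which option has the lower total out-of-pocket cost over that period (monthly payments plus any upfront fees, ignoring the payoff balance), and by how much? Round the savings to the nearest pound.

Option A: monthly rate = 9.9%/12 = 0.0082500; payment = 10,000 × 0.0082500 / (1 − (1+0.0082500)^−36) = £322.20.
Option B: monthly rate = 5.375%/12 = 0.0044792; payment = 10,000 × 0.0044792 / (1 − (1+0.0044792)^−36) = £301.40.
Over 24 months: Option A costs 24 × £322.20 = £7,732.80; Option B costs 24 × £301.40 + £100.00 = £7,333.60.
Option B is cheaper by £7,732.80 − £7,333.60 = £399.20.

Option B by £399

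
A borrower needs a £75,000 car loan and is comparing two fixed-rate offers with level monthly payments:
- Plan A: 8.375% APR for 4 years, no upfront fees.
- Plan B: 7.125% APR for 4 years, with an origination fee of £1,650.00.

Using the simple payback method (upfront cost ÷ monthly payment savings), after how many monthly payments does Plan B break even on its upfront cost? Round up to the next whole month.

Plan A: monthly rate = 8.375%/12 = 0.0069792; payment = 75,000 × 0.0069792 / (1 − (1+0.0069792)^−48) = £1,844.20.
Plan B: at 7.125% the monthly rate is 0.0059375, so the payment is 75,000 × 0.0059375 / (1 − 1.0059375^−48) = £1,800.32.
Monthly savings = £1,844.20 − £1,800.32 = £43.88.
Break-even = £1,650.00 / £43.88 = 37.60 → 38 months.

38 months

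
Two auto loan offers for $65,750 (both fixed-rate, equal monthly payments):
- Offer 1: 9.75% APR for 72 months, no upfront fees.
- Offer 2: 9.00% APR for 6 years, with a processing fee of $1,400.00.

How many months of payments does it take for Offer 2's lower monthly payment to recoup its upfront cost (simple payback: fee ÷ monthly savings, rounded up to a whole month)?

Offer 1: at 9.75% the monthly rate is 0.0081250, so the payment is 65,750 × 0.0081250 / (1 − 1.0081250^−72) = $1,209.80.
Offer 2: at 9.00% the monthly rate is 0.0075000, so the payment is 65,750 × 0.0075000 / (1 − 1.0075000^−72) = $1,185.18.
Monthly savings = $1,209.80 − $1,185.18 = $24.62.
Break-even = $1,400.00 / $24.62 = 56.86 → 57 months.

57 months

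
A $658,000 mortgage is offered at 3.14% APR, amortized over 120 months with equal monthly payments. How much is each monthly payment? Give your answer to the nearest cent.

Monthly rate = 3.14%/12 = 0.0026167; payment = 658,000 × 0.0026167 / (1 − (1+0.0026167)^−120) = $6,396.31.

$6,396.31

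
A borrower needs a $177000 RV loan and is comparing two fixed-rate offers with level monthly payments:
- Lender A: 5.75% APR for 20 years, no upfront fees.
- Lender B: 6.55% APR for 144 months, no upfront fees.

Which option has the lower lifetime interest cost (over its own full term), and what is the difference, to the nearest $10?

Lender B by $42,210

Lender A: at 5.75% the monthly rate is 0.0047917, so the payment is 177,000 × 0.0047917 / (1 − 1.0047917^−240) = $1,242.69.
Total interest on Lender A = 240 × $1,242.69 − $177,000 = $121,245.60.
Lender B: at 6.55% the monthly rate is 0.0054583, so the payment is 177,000 × 0.0054583 / (1 − 1.0054583^−144) = $1,778.05.
Total interest on Lender B = 144 × $1,778.05 − $177,000 = $79,039.20.
Lender B is lower by $42,206.40.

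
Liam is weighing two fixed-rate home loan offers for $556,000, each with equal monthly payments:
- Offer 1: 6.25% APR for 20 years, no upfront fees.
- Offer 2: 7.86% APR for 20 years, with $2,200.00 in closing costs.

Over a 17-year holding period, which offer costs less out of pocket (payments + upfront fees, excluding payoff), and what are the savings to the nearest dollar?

Offer 1 by $112,017

Offer 1: at 6.25% the monthly rate is 0.0052083, so the payment is 556,000 × 0.0052083 / (1 − 1.0052083^−240) = $4,063.96.
Offer 2: monthly rate = 7.86%/12 = 0.0065500; payment = 556,000 × 0.0065500 / (1 − (1+0.0065500)^−240) = $4,602.28.
Over 204 months: Offer 1 costs 204 × $4,063.96 = $829,047.84; Offer 2 costs 204 × $4,602.28 + $2,200.00 = $941,065.12.
Offer 1 is cheaper by $941,065.12 − $829,047.84 = $112,017.28.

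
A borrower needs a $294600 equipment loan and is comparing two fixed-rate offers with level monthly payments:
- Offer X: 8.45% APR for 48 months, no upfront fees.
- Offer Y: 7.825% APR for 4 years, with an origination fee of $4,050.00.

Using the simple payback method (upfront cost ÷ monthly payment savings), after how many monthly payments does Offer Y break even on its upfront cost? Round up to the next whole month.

47 months

Offer X: at 8.45% the monthly rate is 0.0070417, so the payment is 294,600 × 0.0070417 / (1 − 1.0070417^−48) = $7,254.44.
Offer Y: at 7.825% the monthly rate is 0.0065208, so the payment is 294,600 × 0.0065208 / (1 − 1.0065208^−48) = $7,167.87.
Monthly savings = $7,254.44 − $7,167.87 = $86.57.
Break-even = $4,050.00 / $86.57 = 46.78 → 47 months.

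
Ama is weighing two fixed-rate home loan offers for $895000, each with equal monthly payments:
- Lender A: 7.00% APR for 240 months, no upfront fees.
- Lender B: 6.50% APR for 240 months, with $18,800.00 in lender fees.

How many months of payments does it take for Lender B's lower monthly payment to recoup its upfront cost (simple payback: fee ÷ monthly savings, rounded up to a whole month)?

71 months

Lender A: monthly rate = 7%/12 = 0.0058333; payment = 895,000 × 0.0058333 / (1 − (1+0.0058333)^−240) = $6,938.93.
Lender B: monthly rate = 6.5%/12 = 0.0054167; payment = 895,000 × 0.0054167 / (1 − (1+0.0054167)^−240) = $6,672.88.
Monthly savings = $6,938.93 − $6,672.88 = $266.05.
Break-even = $18,800.00 / $266.05 = 70.66 → 71 months.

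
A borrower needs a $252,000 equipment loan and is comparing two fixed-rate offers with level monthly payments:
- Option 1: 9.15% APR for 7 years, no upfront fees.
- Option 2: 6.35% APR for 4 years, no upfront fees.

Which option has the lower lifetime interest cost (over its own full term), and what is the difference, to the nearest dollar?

Option 2 by $56,167

Option 1: monthly rate = 9.15%/12 = 0.0076250; payment = 252,000 × 0.0076250 / (1 − (1+0.0076250)^−84) = $4,073.66.
Total interest on Option 1 = 84 × $4,073.66 − $252,000 = $90,187.44.
Option 2: at 6.35% the monthly rate is 0.0052917, so the payment is 252,000 × 0.0052917 / (1 − 1.0052917^−48) = $5,958.75.
Total interest on Option 2 = 48 × $5,958.75 − $252,000 = $34,020.00.
Option 2 is lower by $56,167.44.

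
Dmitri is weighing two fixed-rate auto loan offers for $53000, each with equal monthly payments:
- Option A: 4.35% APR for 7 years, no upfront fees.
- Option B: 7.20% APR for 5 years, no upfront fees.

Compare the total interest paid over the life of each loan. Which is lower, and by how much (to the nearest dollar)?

Option A: at 4.35% the monthly rate is 0.0036250, so the payment is 53,000 × 0.0036250 / (1 − 1.0036250^−84) = $733.02.
Total interest on Option A = 84 × $733.02 − $53,000 = $8,573.68.
Option B: monthly rate = 7.2%/12 = 0.0060000; payment = 53,000 × 0.0060000 / (1 − (1+0.0060000)^−60) = $1,054.47.
Total interest on Option B = 60 × $1,054.47 − $53,000 = $10,268.20.
Option A is lower by $1,694.52.

Option A by $1,695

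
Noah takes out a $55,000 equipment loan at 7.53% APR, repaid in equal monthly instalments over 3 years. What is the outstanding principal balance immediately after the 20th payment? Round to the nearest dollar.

$25,978

With monthly rate i = 7.53%/12 = 0.0062750, the balance after k of n payments is P · [(1+i)^n − (1+i)^k] / [(1+i)^n − 1].
(1+0.0062750)^36 = 1.25256593 and (1+0.0062750)^20 = 1.13327071, so the balance is 55,000 × (1.25256593 − 1.13327071) / (1.25256593 − 1) = $25,978.31.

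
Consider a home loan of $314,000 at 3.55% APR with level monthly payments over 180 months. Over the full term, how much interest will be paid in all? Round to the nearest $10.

$91,440

Monthly rate = 3.55%/12 = 0.0029583; payment = 314,000 × 0.0029583 / (1 − (1+0.0029583)^−180) = $2,252.45.
Total paid = 180 × $2,252.45 = $405,441.00; interest = $405,441.00 − $314,000 = $91,441.00.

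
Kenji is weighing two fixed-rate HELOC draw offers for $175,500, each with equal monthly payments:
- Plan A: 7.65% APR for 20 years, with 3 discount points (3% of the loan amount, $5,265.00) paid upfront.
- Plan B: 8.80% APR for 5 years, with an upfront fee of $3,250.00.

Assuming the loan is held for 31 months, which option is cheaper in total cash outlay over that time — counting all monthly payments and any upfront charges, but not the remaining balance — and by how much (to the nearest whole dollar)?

Plan A: monthly rate = 7.65%/12 = 0.0063750; payment = 175,500 × 0.0063750 / (1 − (1+0.0063750)^−240) = $1,429.96.
Plan B: monthly rate = 8.8%/12 = 0.0073333; payment = 175,500 × 0.0073333 / (1 − (1+0.0073333)^−60) = $3,626.08.
Over 31 months: Plan A costs 31 × $1,429.96 + $5,265.00 = $49,593.76; Plan B costs 31 × $3,626.08 + $3,250.00 = $115,658.48.
Plan A is cheaper by $115,658.48 − $49,593.76 = $66,064.72.

Plan A by $66,065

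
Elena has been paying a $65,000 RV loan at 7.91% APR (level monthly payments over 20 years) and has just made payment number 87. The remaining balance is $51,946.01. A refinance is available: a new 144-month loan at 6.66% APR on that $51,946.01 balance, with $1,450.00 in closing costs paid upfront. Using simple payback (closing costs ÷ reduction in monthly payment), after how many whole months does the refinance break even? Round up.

Current payment = 65,000 × 7.91%/12 / (1 − (1+0.0065917)^−240) = $540.05.
Refinanced payment = 51,946.01 × 0.0055500 / (1 − (1+0.0055500)^−144) = $524.83.
Monthly savings = $540.05 − $524.83 = $15.22.
Break-even = $1,450.00 / $15.22 = 95.27 → 96 months.

96 months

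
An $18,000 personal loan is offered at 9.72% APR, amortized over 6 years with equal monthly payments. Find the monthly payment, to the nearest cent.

$330.93

Monthly rate = 9.72%/12 = 0.0081000; payment = 18,000 × 0.0081000 / (1 − (1+0.0081000)^−72) = $330.93.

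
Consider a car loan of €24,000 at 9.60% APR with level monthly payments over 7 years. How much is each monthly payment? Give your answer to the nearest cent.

At 9.60% the monthly rate is 0.0080000, so the payment is 24,000 × 0.0080000 / (1 − 1.0080000^−84) = €393.49.

€393.49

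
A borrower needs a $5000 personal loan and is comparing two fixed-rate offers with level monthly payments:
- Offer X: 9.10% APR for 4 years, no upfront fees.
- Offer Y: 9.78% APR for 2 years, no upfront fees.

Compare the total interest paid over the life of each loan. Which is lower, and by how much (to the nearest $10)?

Offer X: at 9.10% the monthly rate is 0.0075833, so the payment is 5,000 × 0.0075833 / (1 − 1.0075833^−48) = $124.66.
Total interest on Offer X = 48 × $124.66 − $5,000 = $983.68.
Offer Y: at 9.78% the monthly rate is 0.0081500, so the payment is 5,000 × 0.0081500 / (1 − 1.0081500^−24) = $230.22.
Total interest on Offer Y = 24 × $230.22 − $5,000 = $525.28.
Offer Y is lower by $458.40.

Offer Y by $460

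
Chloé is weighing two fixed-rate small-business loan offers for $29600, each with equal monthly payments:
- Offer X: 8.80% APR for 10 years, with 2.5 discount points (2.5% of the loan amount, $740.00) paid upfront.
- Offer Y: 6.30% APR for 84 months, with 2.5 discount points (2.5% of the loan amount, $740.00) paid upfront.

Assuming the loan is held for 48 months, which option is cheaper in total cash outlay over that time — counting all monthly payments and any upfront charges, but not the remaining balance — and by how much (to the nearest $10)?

Offer X: at 8.80% the monthly rate is 0.0073333, so the payment is 29,600 × 0.0073333 / (1 − 1.0073333^−120) = $371.76.
Offer Y: monthly rate = 6.3%/12 = 0.0052500; payment = 29,600 × 0.0052500 / (1 − (1+0.0052500)^−84) = $436.68.
Over 48 months: Offer X costs 48 × $371.76 + $740.00 = $18,584.48; Offer Y costs 48 × $436.68 + $740.00 = $21,700.64.
Offer X is cheaper by $21,700.64 − $18,584.48 = $3,116.16.

Offer X by $3,120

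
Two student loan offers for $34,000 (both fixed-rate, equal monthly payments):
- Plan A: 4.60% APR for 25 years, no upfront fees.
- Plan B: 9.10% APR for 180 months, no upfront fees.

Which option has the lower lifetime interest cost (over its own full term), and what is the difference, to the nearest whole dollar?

Plan A by $5,162

Plan A: at 4.60% the monthly rate is 0.0038333, so the payment is 34,000 × 0.0038333 / (1 − 1.0038333^−300) = $190.92.
Total interest on Plan A = 300 × $190.92 − $34,000 = $23,276.00.
Plan B: monthly rate = 9.1%/12 = 0.0075833; payment = 34,000 × 0.0075833 / (1 − (1+0.0075833)^−180) = $346.88.
Total interest on Plan B = 180 × $346.88 − $34,000 = $28,438.40.
Plan A is lower by $5,162.40.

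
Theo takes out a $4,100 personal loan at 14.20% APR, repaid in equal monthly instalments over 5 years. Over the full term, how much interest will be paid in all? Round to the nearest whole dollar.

At 14.20% the monthly rate is 0.0118333, so the payment is 4,100 × 0.0118333 / (1 − 1.0118333^−60) = $95.83.
Total paid = 60 × $95.83 = $5,749.80; interest = $5,749.80 − $4,100 = $1,649.80.

$1,650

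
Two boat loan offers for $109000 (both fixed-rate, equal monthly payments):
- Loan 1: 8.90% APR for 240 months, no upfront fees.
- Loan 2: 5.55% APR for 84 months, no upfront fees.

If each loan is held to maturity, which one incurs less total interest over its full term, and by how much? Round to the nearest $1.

Loan 2 by $101,899

Loan 1: at 8.90% the monthly rate is 0.0074167, so the payment is 109,000 × 0.0074167 / (1 − 1.0074167^−240) = $973.70.
Total interest on Loan 1 = 240 × $973.70 − $109,000 = $124,688.00.
Loan 2: at 5.55% the monthly rate is 0.0046250, so the payment is 109,000 × 0.0046250 / (1 − 1.0046250^−84) = $1,568.92.
Total interest on Loan 2 = 84 × $1,568.92 − $109,000 = $22,789.28.
Loan 2 is lower by $101,898.72.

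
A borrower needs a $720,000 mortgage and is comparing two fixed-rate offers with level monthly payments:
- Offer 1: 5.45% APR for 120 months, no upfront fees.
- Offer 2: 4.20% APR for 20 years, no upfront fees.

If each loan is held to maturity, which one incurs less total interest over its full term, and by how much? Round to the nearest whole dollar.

Offer 1 by $129,906

Offer 1: monthly rate = 5.45%/12 = 0.0045417; payment = 720,000 × 0.0045417 / (1 − (1+0.0045417)^−120) = $7,796.07.
Total interest on Offer 1 = 120 × $7,796.07 − $720,000 = $215,528.40.
Offer 2: at 4.20% the monthly rate is 0.0035000, so the payment is 720,000 × 0.0035000 / (1 − 1.0035000^−240) = $4,439.31.
Total interest on Offer 2 = 240 × $4,439.31 − $720,000 = $345,434.40.
Offer 1 is lower by $129,906.00.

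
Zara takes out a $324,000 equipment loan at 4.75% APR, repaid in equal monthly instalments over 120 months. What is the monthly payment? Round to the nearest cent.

At 4.75% the monthly rate is 0.0039583, so the payment is 324,000 × 0.0039583 / (1 − 1.0039583^−120) = $3,397.07.

$3,397.07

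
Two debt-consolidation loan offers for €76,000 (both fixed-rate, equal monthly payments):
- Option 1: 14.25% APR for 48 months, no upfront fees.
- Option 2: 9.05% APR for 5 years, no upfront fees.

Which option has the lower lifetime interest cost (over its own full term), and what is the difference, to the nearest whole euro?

Option 1: monthly rate = 14.25%/12 = 0.0118750; payment = 76,000 × 0.0118750 / (1 − (1+0.0118750)^−48) = €2,086.36.
Total interest on Option 1 = 48 × €2,086.36 − €76,000 = €24,145.28.
Option 2: at 9.05% the monthly rate is 0.0075417, so the payment is 76,000 × 0.0075417 / (1 − 1.0075417^−60) = €1,579.48.
Total interest on Option 2 = 60 × €1,579.48 − €76,000 = €18,768.80.
Option 2 is lower by €5,376.48.

Option 2 by €5,376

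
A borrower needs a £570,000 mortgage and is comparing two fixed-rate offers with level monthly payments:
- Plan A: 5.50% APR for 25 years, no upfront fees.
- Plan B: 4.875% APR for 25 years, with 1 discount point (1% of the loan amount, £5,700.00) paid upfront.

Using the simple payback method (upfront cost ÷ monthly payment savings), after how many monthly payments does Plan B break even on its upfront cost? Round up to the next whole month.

28 months

Plan A: at 5.50% the monthly rate is 0.0045833, so the payment is 570,000 × 0.0045833 / (1 − 1.0045833^−300) = £3,500.30.
Plan B: at 4.875% the monthly rate is 0.0040625, so the payment is 570,000 × 0.0040625 / (1 − 1.0040625^−300) = £3,290.78.
Monthly savings = £3,500.30 − £3,290.78 = £209.52.
Break-even = £5,700.00 / £209.52 = 27.21 → 28 months.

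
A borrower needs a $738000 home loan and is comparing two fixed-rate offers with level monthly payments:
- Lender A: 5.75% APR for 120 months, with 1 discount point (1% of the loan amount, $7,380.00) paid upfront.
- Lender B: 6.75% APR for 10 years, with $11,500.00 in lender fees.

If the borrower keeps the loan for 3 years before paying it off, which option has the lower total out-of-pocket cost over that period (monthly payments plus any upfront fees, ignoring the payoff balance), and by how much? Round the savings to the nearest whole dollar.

Lender A: at 5.75% the monthly rate is 0.0047917, so the payment is 738,000 × 0.0047917 / (1 − 1.0047917^−120) = $8,100.97.
Lender B: monthly rate = 6.75%/12 = 0.0056250; payment = 738,000 × 0.0056250 / (1 − (1+0.0056250)^−120) = $8,474.02.
Over 36 months: Lender A costs 36 × $8,100.97 + $7,380.00 = $299,014.92; Lender B costs 36 × $8,474.02 + $11,500.00 = $316,564.72.
Lender A is cheaper by $316,564.72 − $299,014.92 = $17,549.80.

Lender A by $17,550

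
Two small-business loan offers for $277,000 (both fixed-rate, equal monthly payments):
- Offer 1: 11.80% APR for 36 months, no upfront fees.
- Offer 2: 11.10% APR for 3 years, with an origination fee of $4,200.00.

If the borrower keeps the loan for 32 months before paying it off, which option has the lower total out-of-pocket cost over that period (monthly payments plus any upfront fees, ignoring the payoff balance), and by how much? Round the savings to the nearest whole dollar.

Offer 1: at 11.80% the monthly rate is 0.0098333, so the payment is 277,000 × 0.0098333 / (1 − 1.0098333^−36) = $9,173.93.
Offer 2: monthly rate = 11.1%/12 = 0.0092500; payment = 277,000 × 0.0092500 / (1 − (1+0.0092500)^−36) = $9,081.75.
Over 32 months: Offer 1 costs 32 × $9,173.93 = $293,565.76; Offer 2 costs 32 × $9,081.75 + $4,200.00 = $294,816.00.
Offer 1 is cheaper by $294,816.00 − $293,565.76 = $1,250.24.

Offer 1 by $1,250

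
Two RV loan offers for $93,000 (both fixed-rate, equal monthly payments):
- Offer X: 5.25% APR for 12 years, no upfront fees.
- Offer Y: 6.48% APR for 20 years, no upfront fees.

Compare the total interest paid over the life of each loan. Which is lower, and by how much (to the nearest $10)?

Offer X: monthly rate = 5.25%/12 = 0.0043750; payment = 93,000 × 0.0043750 / (1 − (1+0.0043750)^−144) = $871.86.
Total interest on Offer X = 144 × $871.86 − $93,000 = $32,547.84.
Offer Y: monthly rate = 6.48%/12 = 0.0054000; payment = 93,000 × 0.0054000 / (1 − (1+0.0054000)^−240) = $692.29.
Total interest on Offer Y = 240 × $692.29 − $93,000 = $73,149.60.
Offer X is lower by $40,601.76.

Offer X by $40,600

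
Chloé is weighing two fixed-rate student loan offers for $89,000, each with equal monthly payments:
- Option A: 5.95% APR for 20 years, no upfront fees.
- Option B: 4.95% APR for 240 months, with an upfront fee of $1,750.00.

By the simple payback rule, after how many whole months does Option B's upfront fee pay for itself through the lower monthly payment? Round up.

35 months

Option A: monthly rate = 5.95%/12 = 0.0049583; payment = 89,000 × 0.0049583 / (1 − (1+0.0049583)^−240) = $635.06.
Option B: monthly rate = 4.95%/12 = 0.0041250; payment = 89,000 × 0.0041250 / (1 − (1+0.0041250)^−240) = $584.91.
Monthly savings = $635.06 − $584.91 = $50.15.
Break-even = $1,750.00 / $50.15 = 34.90 → 35 months.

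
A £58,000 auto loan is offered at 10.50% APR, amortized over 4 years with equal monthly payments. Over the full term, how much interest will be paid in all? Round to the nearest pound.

At 10.50% the monthly rate is 0.0087500, so the payment is 58,000 × 0.0087500 / (1 − 1.0087500^−48) = £1,485.00.
Total paid = 48 × £1,485.00 = £71,280.00; interest = £71,280.00 − £58,000 = £13,280.00.

£13,280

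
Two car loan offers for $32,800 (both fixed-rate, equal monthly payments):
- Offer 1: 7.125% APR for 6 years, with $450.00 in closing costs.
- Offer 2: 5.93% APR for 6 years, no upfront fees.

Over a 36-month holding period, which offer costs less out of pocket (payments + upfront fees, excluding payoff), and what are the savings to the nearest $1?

Offer 2 by $1,122

Offer 1: monthly rate = 7.125%/12 = 0.0059375; payment = 32,800 × 0.0059375 / (1 − (1+0.0059375)^−72) = $561.18.
Offer 2: monthly rate = 5.93%/12 = 0.0049417; payment = 32,800 × 0.0049417 / (1 − (1+0.0049417)^−72) = $542.51.
Over 36 months: Offer 1 costs 36 × $561.18 + $450.00 = $20,652.48; Offer 2 costs 36 × $542.51 = $19,530.36.
Offer 2 is cheaper by $20,652.48 − $19,530.36 = $1,122.12.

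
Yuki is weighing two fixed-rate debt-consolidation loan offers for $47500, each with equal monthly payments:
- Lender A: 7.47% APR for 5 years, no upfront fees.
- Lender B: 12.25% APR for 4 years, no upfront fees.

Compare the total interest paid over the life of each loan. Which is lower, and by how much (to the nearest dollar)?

Lender A: at 7.47% the monthly rate is 0.0062250, so the payment is 47,500 × 0.0062250 / (1 − 1.0062250^−60) = $951.13.
Total interest on Lender A = 60 × $951.13 − $47,500 = $9,567.80.
Lender B: monthly rate = 12.25%/12 = 0.0102083; payment = 47,500 × 0.0102083 / (1 − (1+0.0102083)^−48) = $1,256.70.
Total interest on Lender B = 48 × $1,256.70 − $47,500 = $12,821.60.
Lender A is lower by $3,253.80.

Lender A by $3,254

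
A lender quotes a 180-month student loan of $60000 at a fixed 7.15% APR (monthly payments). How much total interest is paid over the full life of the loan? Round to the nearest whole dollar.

At 7.15% the monthly rate is 0.0059583, so the payment is 60,000 × 0.0059583 / (1 − 1.0059583^−180) = $544.34.
Total paid = 180 × $544.34 = $97,981.20; interest = $97,981.20 − $60,000 = $37,981.20.

$37,981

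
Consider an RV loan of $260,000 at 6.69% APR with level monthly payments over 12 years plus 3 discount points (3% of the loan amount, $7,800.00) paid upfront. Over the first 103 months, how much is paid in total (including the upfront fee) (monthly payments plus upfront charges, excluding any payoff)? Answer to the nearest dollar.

$278,795

Monthly rate = 6.69%/12 = 0.0055750; payment = 260,000 × 0.0055750 / (1 − (1+0.0055750)^−144) = $2,631.02.
Total outlay = 103 × $2,631.02 + $7,800.00 = $278,795.06.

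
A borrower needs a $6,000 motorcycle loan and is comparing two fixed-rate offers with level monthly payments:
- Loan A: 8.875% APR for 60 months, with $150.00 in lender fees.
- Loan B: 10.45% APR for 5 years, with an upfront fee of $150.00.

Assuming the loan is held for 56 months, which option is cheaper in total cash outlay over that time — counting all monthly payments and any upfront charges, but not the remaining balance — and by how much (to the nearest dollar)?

Loan A by $259

Loan A: monthly rate = 8.875%/12 = 0.0073958; payment = 6,000 × 0.0073958 / (1 − (1+0.0073958)^−60) = $124.19.
Loan B: at 10.45% the monthly rate is 0.0087083, so the payment is 6,000 × 0.0087083 / (1 − 1.0087083^−60) = $128.81.
Over 56 months: Loan A costs 56 × $124.19 + $150.00 = $7,104.64; Loan B costs 56 × $128.81 + $150.00 = $7,363.36.
Loan A is cheaper by $7,363.36 − $7,104.64 = $258.72.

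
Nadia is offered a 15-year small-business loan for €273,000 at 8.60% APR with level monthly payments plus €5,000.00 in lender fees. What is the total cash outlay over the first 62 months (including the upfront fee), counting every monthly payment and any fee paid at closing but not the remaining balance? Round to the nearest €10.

At 8.60% the monthly rate is 0.0071667, so the payment is 273,000 × 0.0071667 / (1 − 1.0071667^−180) = €2,704.37.
Total outlay = 62 × €2,704.37 + €5,000.00 = €172,670.94.

€172,670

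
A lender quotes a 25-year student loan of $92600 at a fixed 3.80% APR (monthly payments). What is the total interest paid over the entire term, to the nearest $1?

$50,983

At 3.80% the monthly rate is 0.0031667, so the payment is 92,600 × 0.0031667 / (1 − 1.0031667^−300) = $478.61.
Total paid = 300 × $478.61 = $143,583.00; interest = $143,583.00 − $92,600 = $50,983.00.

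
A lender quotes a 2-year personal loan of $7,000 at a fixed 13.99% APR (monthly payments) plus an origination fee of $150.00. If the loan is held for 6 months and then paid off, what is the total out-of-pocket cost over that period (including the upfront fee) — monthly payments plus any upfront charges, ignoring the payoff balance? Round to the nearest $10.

$2,170

At 13.99% the monthly rate is 0.0116583, so the payment is 7,000 × 0.0116583 / (1 − 1.0116583^−24) = $336.06.
Total outlay = 6 × $336.06 + $150.00 = $2,166.36.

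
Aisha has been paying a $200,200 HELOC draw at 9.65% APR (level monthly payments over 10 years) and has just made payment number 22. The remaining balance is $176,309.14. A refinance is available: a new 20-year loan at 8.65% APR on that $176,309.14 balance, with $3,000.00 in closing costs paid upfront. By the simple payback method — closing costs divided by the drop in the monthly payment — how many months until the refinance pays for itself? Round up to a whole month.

Current payment = 200,200 × 9.65%/12 / (1 − (1+0.0080417)^−120) = $2,607.01.
Refinanced payment = 176,309.14 × 0.0072083 / (1 − (1+0.0072083)^−240) = $1,546.83.
Monthly savings = $2,607.01 − $1,546.83 = $1,060.18.
Break-even = $3,000.00 / $1,060.18 = 2.83 → 3 months.

3 months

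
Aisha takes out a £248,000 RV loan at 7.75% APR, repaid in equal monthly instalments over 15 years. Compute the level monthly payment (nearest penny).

Monthly rate = 7.75%/12 = 0.0064583; payment = 248,000 × 0.0064583 / (1 − (1+0.0064583)^−180) = £2,334.36.

£2,334.36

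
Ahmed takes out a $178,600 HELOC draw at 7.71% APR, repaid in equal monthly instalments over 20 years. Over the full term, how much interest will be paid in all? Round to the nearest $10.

At 7.71% the monthly rate is 0.0064250, so the payment is 178,600 × 0.0064250 / (1 − 1.0064250^−240) = $1,461.81.
Total paid = 240 × $1,461.81 = $350,834.40; interest = $350,834.40 − $178,600 = $172,234.40.

$172,230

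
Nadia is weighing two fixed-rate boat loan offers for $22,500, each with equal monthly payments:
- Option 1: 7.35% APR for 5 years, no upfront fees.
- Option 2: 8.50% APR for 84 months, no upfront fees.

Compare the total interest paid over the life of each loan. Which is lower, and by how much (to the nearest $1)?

Option 1 by $2,976

Option 1: monthly rate = 7.35%/12 = 0.0061250; payment = 22,500 × 0.0061250 / (1 − (1+0.0061250)^−60) = $449.25.
Total interest on Option 1 = 60 × $449.25 − $22,500 = $4,455.00.
Option 2: at 8.50% the monthly rate is 0.0070833, so the payment is 22,500 × 0.0070833 / (1 − 1.0070833^−84) = $356.32.
Total interest on Option 2 = 84 × $356.32 − $22,500 = $7,430.88.
Option 1 is lower by $2,975.88.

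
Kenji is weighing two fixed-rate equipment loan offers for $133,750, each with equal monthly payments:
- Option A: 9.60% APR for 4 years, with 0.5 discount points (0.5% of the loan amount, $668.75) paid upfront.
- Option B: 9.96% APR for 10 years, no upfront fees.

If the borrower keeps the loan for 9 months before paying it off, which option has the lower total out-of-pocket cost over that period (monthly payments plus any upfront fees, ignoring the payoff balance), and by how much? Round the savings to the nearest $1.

Option B by $15,087

Option A: at 9.60% the monthly rate is 0.0080000, so the payment is 133,750 × 0.0080000 / (1 − 1.0080000^−48) = $3,366.61.
Option B: at 9.96% the monthly rate is 0.0083000, so the payment is 133,750 × 0.0083000 / (1 − 1.0083000^−120) = $1,764.55.
Over 9 months: Option A costs 9 × $3,366.61 + $668.75 = $30,968.24; Option B costs 9 × $1,764.55 = $15,880.95.
Option B is cheaper by $30,968.24 − $15,880.95 = $15,087.29.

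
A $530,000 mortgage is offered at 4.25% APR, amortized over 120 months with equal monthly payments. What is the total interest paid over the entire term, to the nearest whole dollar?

$121,503

Monthly rate = 4.25%/12 = 0.0035417; payment = 530,000 × 0.0035417 / (1 − (1+0.0035417)^−120) = $5,429.19.
Total paid = 120 × $5,429.19 = $651,502.80; interest = $651,502.80 − $530,000 = $121,502.80.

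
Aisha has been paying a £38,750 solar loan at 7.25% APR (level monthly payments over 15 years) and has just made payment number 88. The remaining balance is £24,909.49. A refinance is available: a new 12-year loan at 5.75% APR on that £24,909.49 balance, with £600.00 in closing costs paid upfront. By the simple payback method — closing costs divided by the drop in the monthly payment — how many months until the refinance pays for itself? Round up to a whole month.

6 months

Current payment = 38,750 × 7.25%/12 / (1 − (1+0.0060417)^−180) = £353.73.
Refinanced payment = 24,909.49 × 0.0047917 / (1 − (1+0.0047917)^−144) = £239.87.
Monthly savings = £353.73 − £239.87 = £113.86.
Break-even = £600.00 / £113.86 = 5.27 → 6 months.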